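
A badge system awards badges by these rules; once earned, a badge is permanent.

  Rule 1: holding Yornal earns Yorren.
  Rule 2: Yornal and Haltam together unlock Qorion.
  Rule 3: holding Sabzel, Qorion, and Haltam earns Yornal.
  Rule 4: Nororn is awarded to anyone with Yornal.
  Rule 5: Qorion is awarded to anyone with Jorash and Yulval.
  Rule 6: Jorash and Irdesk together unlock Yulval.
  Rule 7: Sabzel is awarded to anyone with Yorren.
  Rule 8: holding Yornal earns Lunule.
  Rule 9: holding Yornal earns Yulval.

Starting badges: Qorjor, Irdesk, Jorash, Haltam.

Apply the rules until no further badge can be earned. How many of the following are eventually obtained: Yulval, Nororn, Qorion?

With Jorash and Irdesk, Yulval is earned (Rule 6).
With Jorash and Yulval, Qorion is earned (Rule 5).
Yulval: reached.
Nororn would need Yornal (Rule 4), but Yornal is never earned.
Qorion: reached.
Reached: Yulval and Qorion — 2 of the 3.

2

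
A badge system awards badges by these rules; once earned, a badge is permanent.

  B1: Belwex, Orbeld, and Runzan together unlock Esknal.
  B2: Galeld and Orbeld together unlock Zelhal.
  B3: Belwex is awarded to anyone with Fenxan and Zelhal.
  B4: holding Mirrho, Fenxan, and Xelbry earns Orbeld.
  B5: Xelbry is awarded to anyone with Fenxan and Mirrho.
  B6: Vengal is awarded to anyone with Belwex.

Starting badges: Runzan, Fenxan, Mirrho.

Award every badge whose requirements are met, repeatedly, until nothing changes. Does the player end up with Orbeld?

With Fenxan and Mirrho, Xelbry is earned (B5).
With Mirrho, Fenxan, and Xelbry, Orbeld is earned (B4).

Yes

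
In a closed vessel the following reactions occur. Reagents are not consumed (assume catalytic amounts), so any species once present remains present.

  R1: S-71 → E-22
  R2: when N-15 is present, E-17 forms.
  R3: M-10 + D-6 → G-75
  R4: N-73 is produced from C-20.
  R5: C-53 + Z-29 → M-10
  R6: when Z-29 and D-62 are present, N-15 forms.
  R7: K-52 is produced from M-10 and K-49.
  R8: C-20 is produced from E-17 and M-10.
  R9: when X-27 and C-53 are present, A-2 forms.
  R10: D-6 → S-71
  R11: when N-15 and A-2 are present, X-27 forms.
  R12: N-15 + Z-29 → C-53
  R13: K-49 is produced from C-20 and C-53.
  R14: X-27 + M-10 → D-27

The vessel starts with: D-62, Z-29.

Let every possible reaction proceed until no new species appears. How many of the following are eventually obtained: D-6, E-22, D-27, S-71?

0

No rule produces D-6, and it is not given.
E-22 would need S-71 (R1), but S-71 never forms.
D-27 would need X-27 and M-10 (R14), but X-27 never forms.
S-71 would need D-6 (R10), but D-6 never forms.
None of the 4 are reached.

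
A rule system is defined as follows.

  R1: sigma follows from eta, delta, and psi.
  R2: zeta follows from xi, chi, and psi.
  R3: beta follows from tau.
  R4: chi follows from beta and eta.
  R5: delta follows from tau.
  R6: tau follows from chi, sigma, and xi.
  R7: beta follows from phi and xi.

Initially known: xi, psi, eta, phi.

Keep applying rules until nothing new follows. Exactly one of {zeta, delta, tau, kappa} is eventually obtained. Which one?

zeta

phi and xi hold, so beta follows (R7).
beta and eta hold, so chi follows (R4).
xi, chi, and psi hold, so zeta follows (R2).
No rule produces kappa, and it is not given. tau would need chi, sigma, and xi (R6), but sigma is never established. delta would need tau (R5), but tau is never established.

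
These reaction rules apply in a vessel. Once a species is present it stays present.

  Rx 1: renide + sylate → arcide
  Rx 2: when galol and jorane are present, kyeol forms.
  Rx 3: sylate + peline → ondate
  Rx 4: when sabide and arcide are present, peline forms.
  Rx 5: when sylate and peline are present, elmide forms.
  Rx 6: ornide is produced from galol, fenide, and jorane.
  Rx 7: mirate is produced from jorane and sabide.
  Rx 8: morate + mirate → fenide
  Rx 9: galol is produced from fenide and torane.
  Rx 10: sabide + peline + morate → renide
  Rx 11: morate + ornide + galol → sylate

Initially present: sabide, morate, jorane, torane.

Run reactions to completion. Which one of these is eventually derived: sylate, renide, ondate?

sylate

jorane and sabide present → mirate forms (Rx 7).
morate and mirate present → fenide forms (Rx 8).
fenide and torane present → galol forms (Rx 9).
galol, fenide, and jorane present → ornide forms (Rx 6).
morate, ornide, and galol present → sylate forms (Rx 11).
renide would need sabide, peline, and morate (Rx 10), but peline never forms. ondate would need sylate and peline (Rx 3), but peline never forms.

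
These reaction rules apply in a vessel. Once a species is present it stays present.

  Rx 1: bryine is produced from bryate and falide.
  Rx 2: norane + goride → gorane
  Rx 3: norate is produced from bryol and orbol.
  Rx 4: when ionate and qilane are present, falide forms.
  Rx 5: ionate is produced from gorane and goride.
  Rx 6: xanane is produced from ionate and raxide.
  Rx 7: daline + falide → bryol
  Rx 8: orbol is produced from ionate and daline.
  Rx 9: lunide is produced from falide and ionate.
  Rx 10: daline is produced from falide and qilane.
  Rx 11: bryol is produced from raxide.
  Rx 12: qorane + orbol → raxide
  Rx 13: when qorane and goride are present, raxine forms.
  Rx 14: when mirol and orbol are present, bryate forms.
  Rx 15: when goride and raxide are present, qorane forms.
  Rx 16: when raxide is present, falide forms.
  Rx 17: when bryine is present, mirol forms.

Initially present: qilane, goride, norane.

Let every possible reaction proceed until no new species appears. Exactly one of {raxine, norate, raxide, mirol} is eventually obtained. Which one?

norane and goride present → gorane forms (Rx 2).
gorane and goride present → ionate forms (Rx 5).
ionate and qilane present → falide forms (Rx 4).
falide and qilane present → daline forms (Rx 10).
ionate and daline present → orbol forms (Rx 8).
daline and falide present → bryol forms (Rx 7).
bryol and orbol present → norate forms (Rx 3).
raxide would need qorane and orbol (Rx 12), but qorane never forms. raxine would need qorane and goride (Rx 13), but qorane never forms. mirol would need bryine (Rx 17), but bryine never forms.

norate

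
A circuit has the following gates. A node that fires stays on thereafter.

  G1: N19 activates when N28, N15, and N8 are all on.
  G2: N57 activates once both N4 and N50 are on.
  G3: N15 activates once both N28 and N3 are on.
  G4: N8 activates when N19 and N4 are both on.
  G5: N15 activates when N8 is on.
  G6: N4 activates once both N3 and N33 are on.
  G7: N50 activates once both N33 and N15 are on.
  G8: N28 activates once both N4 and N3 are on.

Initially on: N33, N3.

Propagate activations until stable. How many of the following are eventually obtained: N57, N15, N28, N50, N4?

N3 and N33 are on, so N4 activates (G6).
N4 and N3 are on, so N28 activates (G8).
G3: N28 and N3 on → N15 on.
N33 and N15 are on, so N50 activates (G7).
N4 and N50 are on, so N57 activates (G2).
N57: reached.
N15: reached.
N28: reached.
N50: reached.
N4: reached.
All 5 are reached.

5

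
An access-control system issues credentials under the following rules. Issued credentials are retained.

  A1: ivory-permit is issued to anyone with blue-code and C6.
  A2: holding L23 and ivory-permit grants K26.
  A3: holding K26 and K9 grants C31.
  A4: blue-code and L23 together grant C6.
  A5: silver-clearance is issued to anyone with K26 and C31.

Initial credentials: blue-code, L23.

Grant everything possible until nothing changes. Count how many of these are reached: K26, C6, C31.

2

Holding blue-code and L23 grants C6 (A4).
Holding blue-code and C6 grants ivory-permit (A1).
Holding L23 and ivory-permit grants K26 (A2).
K26: reached.
C6: reached.
C31 would need K26 and K9 (A3), but K9 is never granted.
Reached: K26 and C6 — 2 of the 3.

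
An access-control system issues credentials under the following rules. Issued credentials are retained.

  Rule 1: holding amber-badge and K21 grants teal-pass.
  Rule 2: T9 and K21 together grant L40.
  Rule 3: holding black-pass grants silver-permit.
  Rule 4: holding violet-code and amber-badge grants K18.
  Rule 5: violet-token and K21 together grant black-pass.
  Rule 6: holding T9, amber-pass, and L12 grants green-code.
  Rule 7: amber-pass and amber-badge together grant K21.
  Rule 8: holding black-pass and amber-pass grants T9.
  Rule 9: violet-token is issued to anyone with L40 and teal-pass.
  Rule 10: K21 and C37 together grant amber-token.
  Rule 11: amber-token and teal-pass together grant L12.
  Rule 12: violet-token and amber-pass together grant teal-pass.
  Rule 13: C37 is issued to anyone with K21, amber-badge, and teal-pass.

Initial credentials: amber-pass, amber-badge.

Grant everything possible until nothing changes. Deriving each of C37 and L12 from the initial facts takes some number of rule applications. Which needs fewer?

C37

C37: Holding amber-pass and amber-badge grants K21 (Rule 7). Holding amber-badge and K21 grants teal-pass (Rule 1). Holding K21, amber-badge, and teal-pass grants C37 (Rule 13). [3 rule applications]
L12: Holding amber-pass and amber-badge grants K21 (Rule 7). Holding amber-badge and K21 grants teal-pass (Rule 1). Holding K21, amber-badge, and teal-pass grants C37 (Rule 13). Holding K21 and C37 grants amber-token (Rule 10). Holding amber-token and teal-pass grants L12 (Rule 11). [5 rule applications]
C37 needs fewer.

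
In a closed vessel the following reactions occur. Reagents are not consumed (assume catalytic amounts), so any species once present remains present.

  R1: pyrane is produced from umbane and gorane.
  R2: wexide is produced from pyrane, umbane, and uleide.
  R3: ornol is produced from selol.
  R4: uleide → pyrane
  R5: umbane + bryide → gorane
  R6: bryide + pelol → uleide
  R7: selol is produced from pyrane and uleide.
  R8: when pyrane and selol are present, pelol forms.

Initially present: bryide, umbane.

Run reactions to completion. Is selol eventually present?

selol would need pyrane and uleide (R7), but uleide never forms.

No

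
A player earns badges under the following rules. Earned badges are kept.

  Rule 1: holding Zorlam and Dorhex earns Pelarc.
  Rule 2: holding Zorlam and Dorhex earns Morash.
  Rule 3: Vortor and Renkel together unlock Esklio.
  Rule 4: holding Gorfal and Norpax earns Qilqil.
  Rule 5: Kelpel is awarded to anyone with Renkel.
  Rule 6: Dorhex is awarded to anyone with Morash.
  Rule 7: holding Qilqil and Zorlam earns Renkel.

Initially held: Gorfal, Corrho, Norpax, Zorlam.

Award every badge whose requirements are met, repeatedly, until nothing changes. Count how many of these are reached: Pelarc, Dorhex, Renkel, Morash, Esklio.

With Gorfal and Norpax, Qilqil is earned (Rule 4).
With Qilqil and Zorlam, Renkel is earned (Rule 7).
Pelarc would need Zorlam and Dorhex (Rule 1), but Dorhex is never earned.
Dorhex would need Morash (Rule 6), but Morash is never earned.
Renkel: reached.
Morash would need Zorlam and Dorhex (Rule 2), but Dorhex is never earned.
Esklio would need Vortor and Renkel (Rule 3), but Vortor is never earned.
Reached: Renkel — 1 of the 5.

1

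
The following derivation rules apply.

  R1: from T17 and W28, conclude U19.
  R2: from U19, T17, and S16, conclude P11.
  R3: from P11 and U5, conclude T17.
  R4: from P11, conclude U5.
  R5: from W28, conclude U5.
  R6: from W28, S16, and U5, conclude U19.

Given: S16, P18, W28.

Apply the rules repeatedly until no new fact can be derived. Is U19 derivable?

From W28, R5 gives U5.
W28, S16, and U5 hold, so U19 follows (R6).

Yes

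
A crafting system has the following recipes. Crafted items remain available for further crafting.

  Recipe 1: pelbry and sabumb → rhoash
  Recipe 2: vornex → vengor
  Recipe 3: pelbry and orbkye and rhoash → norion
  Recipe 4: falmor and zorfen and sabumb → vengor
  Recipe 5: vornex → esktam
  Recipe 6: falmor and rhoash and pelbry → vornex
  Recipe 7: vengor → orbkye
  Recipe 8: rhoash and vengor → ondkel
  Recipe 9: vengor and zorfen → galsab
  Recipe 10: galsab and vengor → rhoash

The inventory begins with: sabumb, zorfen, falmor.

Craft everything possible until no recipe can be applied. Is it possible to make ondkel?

Yes

falmor and zorfen and sabumb → vengor (Recipe 4).
Using Recipe 9, vengor and zorfen make galsab.
Using Recipe 10, galsab and vengor make rhoash.
Using Recipe 8, rhoash and vengor make ondkel.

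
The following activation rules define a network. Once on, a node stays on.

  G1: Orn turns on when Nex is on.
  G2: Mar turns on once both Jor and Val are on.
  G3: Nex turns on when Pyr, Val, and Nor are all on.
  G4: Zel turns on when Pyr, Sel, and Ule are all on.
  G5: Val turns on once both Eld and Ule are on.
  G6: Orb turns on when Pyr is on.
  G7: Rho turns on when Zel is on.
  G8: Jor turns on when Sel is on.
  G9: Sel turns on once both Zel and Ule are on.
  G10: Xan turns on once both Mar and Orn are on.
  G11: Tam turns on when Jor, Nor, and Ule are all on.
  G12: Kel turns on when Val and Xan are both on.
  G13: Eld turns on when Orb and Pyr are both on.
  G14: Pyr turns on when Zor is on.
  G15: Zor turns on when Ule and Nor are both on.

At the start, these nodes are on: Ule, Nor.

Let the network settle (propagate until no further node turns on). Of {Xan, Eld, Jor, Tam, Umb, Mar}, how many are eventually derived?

G15: Ule and Nor on → Zor on.
G14: Zor on → Pyr on.
G6: Pyr on → Orb on.
G13: Orb and Pyr on → Eld on.
Xan would need Mar and Orn (G10), but Mar never turns on.
Eld: reached.
Jor would need Sel (G8), but Sel never turns on.
Tam would need Jor, Nor, and Ule (G11), but Jor never turns on.
No rule produces Umb, and it is not given.
Mar would need Jor and Val (G2), but Jor never turns on.
Reached: Eld — 1 of the 6.

1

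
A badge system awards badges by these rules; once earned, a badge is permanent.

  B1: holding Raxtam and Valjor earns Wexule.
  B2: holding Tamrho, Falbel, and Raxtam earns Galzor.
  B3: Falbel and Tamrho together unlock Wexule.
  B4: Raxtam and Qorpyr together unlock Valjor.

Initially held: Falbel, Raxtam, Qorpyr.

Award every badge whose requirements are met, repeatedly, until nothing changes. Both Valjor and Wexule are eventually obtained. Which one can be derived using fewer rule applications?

Valjor: With Raxtam and Qorpyr, Valjor is earned (B4). [1 rule application]
Wexule: With Raxtam and Qorpyr, Valjor is earned (B4). With Raxtam and Valjor, Wexule is earned (B1). [2 rule applications]
Valjor needs fewer.

Valjor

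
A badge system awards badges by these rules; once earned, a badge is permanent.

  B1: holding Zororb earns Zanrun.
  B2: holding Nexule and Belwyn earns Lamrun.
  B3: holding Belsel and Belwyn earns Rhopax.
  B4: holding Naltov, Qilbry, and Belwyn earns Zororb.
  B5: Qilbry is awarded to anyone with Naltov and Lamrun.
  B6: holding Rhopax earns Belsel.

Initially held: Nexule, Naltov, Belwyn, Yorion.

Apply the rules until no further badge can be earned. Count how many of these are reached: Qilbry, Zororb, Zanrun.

3

With Nexule and Belwyn, Lamrun is earned (B2).
With Naltov and Lamrun, Qilbry is earned (B5).
With Naltov, Qilbry, and Belwyn, Zororb is earned (B4).
With Zororb, Zanrun is earned (B1).
Qilbry: reached.
Zororb: reached.
Zanrun: reached.
All 3 are reached.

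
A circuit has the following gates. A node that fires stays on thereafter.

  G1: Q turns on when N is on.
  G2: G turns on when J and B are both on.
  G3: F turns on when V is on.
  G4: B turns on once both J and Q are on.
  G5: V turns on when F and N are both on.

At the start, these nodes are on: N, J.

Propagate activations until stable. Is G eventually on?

N is on, so Q turns on (G1).
J and Q are on, so B turns on (G4).
G2: J and B on → G on.

Yes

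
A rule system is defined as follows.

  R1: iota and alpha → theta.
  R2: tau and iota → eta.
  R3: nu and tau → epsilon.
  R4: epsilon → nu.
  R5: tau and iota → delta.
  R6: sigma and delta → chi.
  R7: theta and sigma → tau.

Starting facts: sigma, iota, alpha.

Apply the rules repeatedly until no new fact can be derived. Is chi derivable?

Yes

iota and alpha hold, so theta follows (R1).
theta and sigma hold, so tau follows (R7).
tau and iota hold, so delta follows (R5).
From sigma and delta, R6 gives chi.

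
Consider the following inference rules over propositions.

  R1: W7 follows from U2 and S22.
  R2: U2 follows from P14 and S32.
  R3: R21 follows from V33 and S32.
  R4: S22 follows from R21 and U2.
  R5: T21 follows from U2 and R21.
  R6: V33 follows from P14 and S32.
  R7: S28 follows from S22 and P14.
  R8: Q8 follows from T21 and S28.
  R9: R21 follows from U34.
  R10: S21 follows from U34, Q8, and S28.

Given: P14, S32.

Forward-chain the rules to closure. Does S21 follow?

S21 would need U34, Q8, and S28 (R10), but U34 is never established.

No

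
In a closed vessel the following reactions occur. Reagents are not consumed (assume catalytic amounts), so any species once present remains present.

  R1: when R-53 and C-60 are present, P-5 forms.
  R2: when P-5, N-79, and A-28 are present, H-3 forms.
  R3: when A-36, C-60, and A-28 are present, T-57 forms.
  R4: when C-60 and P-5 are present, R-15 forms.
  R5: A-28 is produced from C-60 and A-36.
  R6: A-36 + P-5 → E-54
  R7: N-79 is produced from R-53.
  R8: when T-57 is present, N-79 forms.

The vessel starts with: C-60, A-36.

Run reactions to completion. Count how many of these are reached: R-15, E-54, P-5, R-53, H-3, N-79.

C-60 and A-36 present → A-28 forms (R5).
A-36, C-60, and A-28 present → T-57 forms (R3).
T-57 present → N-79 forms (R8).
R-15 would need C-60 and P-5 (R4), but P-5 never forms.
E-54 would need A-36 and P-5 (R6), but P-5 never forms.
P-5 would need R-53 and C-60 (R1), but R-53 never forms.
No rule produces R-53, and it is not given.
H-3 would need P-5, N-79, and A-28 (R2), but P-5 never forms.
N-79: reached.
Reached: N-79 — 1 of the 6.

1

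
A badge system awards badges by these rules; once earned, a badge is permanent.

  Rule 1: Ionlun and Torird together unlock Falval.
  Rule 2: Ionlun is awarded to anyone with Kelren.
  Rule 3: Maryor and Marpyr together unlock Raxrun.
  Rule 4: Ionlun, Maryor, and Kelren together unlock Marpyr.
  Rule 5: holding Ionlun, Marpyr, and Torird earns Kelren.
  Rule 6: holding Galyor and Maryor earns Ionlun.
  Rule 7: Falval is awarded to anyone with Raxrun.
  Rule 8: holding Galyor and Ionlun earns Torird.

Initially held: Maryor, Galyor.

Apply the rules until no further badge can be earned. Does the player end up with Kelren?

Kelren would need Ionlun, Marpyr, and Torird (Rule 5), but Marpyr is never earned.

No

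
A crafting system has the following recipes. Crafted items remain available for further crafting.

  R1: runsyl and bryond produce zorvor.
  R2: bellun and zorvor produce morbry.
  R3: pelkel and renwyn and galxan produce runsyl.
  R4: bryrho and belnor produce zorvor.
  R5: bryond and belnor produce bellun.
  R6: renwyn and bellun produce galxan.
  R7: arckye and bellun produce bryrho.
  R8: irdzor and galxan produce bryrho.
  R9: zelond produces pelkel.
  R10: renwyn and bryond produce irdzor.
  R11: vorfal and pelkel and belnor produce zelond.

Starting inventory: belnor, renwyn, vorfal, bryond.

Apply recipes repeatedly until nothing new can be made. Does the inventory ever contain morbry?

renwyn and bryond → irdzor (R10).
bryond and belnor → bellun (R5).
Using R6, renwyn and bellun make galxan.
irdzor and galxan → bryrho (R8).
Using R4, bryrho and belnor make zorvor.
Using R2, bellun and zorvor make morbry.

Yes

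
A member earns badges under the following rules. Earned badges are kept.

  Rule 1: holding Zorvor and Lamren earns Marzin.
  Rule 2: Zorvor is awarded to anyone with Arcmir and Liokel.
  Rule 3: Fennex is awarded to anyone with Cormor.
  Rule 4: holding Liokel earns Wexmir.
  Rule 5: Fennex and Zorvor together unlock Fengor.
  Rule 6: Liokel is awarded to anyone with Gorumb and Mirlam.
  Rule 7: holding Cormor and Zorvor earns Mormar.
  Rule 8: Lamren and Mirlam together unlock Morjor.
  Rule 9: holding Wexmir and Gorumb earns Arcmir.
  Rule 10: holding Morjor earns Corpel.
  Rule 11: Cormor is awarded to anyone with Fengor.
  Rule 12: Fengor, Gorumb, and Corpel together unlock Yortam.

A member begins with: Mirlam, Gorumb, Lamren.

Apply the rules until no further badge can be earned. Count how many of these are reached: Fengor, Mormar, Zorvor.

1

With Gorumb and Mirlam, Liokel is earned (Rule 6).
With Liokel, Wexmir is earned (Rule 4).
With Wexmir and Gorumb, Arcmir is earned (Rule 9).
With Arcmir and Liokel, Zorvor is earned (Rule 2).
Fengor would need Fennex and Zorvor (Rule 5), but Fennex is never earned.
Mormar would need Cormor and Zorvor (Rule 7), but Cormor is never earned.
Zorvor: reached.
Reached: Zorvor — 1 of the 3.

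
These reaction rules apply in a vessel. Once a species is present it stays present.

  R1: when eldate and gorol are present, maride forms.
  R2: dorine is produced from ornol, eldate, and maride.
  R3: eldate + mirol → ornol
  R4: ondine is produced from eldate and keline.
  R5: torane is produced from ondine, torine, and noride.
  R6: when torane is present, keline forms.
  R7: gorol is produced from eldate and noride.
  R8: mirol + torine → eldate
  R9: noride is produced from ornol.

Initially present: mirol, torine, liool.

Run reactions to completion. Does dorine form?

Yes

mirol and torine present → eldate forms (R8).
eldate and mirol present → ornol forms (R3).
ornol present → noride forms (R9).
eldate and noride present → gorol forms (R7).
eldate and gorol present → maride forms (R1).
ornol, eldate, and maride present → dorine forms (R2).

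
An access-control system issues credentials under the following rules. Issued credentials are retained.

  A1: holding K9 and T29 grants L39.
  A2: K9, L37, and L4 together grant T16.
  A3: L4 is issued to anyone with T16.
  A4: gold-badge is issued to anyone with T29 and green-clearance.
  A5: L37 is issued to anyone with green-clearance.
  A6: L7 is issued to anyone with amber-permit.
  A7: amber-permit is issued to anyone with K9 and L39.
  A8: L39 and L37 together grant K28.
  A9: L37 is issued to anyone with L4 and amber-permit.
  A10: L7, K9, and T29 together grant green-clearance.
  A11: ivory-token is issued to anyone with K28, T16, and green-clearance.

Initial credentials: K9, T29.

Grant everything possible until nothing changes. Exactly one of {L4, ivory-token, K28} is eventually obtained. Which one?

Holding K9 and T29 grants L39 (A1).
Holding K9 and L39 grants amber-permit (A7).
Holding amber-permit grants L7 (A6).
Holding L7, K9, and T29 grants green-clearance (A10).
Holding green-clearance grants L37 (A5).
Holding L39 and L37 grants K28 (A8).
ivory-token would need K28, T16, and green-clearance (A11), but T16 is never granted. L4 would need T16 (A3), but T16 is never granted.

K28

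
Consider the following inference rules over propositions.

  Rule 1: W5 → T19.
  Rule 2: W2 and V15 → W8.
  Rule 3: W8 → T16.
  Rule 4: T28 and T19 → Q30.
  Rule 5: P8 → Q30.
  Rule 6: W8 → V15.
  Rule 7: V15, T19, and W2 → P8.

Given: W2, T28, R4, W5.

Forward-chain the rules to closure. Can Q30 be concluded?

Yes

W5 holds, so T19 follows (Rule 1).
From T28 and T19, Rule 4 gives Q30.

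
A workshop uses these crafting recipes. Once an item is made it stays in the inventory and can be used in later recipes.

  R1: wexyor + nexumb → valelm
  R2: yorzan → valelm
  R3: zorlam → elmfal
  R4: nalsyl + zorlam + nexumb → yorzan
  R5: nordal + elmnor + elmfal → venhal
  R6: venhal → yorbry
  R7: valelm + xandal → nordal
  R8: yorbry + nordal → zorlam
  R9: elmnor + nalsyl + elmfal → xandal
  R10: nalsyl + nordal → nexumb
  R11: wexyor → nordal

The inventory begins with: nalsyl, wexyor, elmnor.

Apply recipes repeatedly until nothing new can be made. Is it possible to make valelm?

Yes

Using R11, wexyor makes nordal.
Using R10, nalsyl and nordal make nexumb.
Using R1, wexyor and nexumb make valelm.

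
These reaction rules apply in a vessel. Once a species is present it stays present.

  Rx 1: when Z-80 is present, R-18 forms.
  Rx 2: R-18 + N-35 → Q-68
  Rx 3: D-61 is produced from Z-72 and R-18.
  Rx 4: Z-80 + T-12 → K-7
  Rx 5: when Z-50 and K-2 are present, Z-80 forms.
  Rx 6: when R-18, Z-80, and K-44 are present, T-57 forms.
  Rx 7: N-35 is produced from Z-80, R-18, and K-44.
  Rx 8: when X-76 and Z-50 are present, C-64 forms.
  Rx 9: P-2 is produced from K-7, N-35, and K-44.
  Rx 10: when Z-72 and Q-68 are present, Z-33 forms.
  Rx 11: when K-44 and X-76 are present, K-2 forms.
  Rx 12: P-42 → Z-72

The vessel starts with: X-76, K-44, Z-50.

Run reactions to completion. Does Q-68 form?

Yes

K-44 and X-76 present → K-2 forms (Rx 11).
Z-50 and K-2 present → Z-80 forms (Rx 5).
Z-80 present → R-18 forms (Rx 1).
Z-80, R-18, and K-44 present → N-35 forms (Rx 7).
R-18 and N-35 present → Q-68 forms (Rx 2).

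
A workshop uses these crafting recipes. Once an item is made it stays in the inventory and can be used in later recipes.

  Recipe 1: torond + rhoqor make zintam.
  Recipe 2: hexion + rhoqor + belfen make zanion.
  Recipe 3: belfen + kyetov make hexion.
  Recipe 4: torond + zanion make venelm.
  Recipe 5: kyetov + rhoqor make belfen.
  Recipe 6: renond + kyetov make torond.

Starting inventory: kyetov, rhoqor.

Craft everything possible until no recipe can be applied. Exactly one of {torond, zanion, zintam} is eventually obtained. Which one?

kyetov + rhoqor → belfen (Recipe 5).
belfen + kyetov → hexion (Recipe 3).
Using Recipe 2, hexion, rhoqor, and belfen make zanion.
torond would need renond and kyetov (Recipe 6), but renond is never obtained. zintam would need torond and rhoqor (Recipe 1), but torond is never obtained.

zanion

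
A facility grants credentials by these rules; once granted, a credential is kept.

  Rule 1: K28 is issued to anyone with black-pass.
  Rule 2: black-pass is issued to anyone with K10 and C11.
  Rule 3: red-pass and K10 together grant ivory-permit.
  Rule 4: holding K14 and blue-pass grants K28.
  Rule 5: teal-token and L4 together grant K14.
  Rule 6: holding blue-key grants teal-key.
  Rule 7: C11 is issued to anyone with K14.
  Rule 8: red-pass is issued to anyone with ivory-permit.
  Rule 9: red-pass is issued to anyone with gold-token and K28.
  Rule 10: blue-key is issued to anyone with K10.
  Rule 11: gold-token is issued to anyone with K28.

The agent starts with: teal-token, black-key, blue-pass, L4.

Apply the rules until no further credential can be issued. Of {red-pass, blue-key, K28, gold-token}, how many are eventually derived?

3

Holding teal-token and L4 grants K14 (Rule 5).
Holding K14 and blue-pass grants K28 (Rule 4).
Holding K28 grants gold-token (Rule 11).
Holding gold-token and K28 grants red-pass (Rule 9).
red-pass: reached.
blue-key would need K10 (Rule 10), but K10 is never granted.
K28: reached.
gold-token: reached.
Reached: red-pass, K28, and gold-token — 3 of the 4.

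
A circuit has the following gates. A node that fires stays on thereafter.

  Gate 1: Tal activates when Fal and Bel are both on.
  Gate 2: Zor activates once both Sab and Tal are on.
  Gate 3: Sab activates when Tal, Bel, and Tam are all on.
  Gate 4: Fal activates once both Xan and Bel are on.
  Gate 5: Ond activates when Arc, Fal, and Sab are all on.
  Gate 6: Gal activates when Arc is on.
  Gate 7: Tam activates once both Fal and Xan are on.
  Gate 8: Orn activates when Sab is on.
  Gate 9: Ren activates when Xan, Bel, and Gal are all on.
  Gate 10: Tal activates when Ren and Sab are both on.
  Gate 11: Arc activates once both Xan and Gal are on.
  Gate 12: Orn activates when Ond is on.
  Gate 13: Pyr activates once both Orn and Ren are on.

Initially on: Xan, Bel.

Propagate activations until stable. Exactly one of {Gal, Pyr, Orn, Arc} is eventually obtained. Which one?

Orn

Gate 4: Xan and Bel on → Fal on.
Fal and Bel are on, so Tal activates (Gate 1).
Fal and Xan are on, so Tam activates (Gate 7).
Gate 3: Tal, Bel, and Tam on → Sab on.
Sab is on, so Orn activates (Gate 8).
Arc would need Xan and Gal (Gate 11), but Gal never turns on. Pyr would need Orn and Ren (Gate 13), but Ren never turns on. Gal would need Arc (Gate 6), but Arc never turns on.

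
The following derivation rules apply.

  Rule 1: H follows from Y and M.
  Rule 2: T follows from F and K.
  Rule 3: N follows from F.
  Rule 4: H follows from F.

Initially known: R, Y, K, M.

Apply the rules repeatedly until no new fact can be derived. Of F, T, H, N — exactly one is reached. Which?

H

Y and M hold, so H follows (Rule 1).
N would need F (Rule 3), but F is never established. T would need F and K (Rule 2), but F is never established. No rule produces F, and it is not given.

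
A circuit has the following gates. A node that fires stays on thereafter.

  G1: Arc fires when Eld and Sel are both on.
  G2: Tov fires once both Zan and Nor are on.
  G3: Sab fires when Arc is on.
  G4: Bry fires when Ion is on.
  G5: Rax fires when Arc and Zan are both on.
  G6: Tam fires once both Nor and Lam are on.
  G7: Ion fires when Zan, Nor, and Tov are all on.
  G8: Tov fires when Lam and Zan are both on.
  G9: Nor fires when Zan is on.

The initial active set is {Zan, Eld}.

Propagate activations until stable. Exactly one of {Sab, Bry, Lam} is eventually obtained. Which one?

G9: Zan on → Nor on.
G2: Zan and Nor on → Tov on.
G7: Zan, Nor, and Tov on → Ion on.
G4: Ion on → Bry on.
Sab would need Arc (G3), but Arc never turns on. No rule produces Lam, and it is not given.

Bry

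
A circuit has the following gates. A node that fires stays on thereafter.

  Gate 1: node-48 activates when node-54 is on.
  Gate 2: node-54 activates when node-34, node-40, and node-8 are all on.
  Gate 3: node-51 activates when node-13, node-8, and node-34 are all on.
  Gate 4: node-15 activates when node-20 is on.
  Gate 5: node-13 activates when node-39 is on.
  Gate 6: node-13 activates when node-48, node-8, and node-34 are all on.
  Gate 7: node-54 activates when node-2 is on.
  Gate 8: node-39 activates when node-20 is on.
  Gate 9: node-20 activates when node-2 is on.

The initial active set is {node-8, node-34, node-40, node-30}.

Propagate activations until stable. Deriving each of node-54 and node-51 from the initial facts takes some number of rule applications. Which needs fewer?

node-54: Gate 2: node-34, node-40, and node-8 on → node-54 on. [1 rule application]
node-51: node-34, node-40, and node-8 are on, so node-54 activates (Gate 2). Gate 1: node-54 on → node-48 on. Gate 6: node-48, node-8, and node-34 on → node-13 on. node-13, node-8, and node-34 are on, so node-51 activates (Gate 3). [4 rule applications]
node-54 needs fewer.

node-54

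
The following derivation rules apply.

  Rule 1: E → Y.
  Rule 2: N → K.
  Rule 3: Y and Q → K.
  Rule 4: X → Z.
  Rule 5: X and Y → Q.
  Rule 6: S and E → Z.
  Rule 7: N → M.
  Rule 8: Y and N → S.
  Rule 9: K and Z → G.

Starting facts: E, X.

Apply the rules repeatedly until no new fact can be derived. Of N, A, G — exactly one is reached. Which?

G

From E, Rule 1 gives Y.
From X, Rule 4 gives Z.
X and Y hold, so Q follows (Rule 5).
From Y and Q, Rule 3 gives K.
From K and Z, Rule 9 gives G.
No rule produces N, and it is not given. No rule produces A, and it is not given.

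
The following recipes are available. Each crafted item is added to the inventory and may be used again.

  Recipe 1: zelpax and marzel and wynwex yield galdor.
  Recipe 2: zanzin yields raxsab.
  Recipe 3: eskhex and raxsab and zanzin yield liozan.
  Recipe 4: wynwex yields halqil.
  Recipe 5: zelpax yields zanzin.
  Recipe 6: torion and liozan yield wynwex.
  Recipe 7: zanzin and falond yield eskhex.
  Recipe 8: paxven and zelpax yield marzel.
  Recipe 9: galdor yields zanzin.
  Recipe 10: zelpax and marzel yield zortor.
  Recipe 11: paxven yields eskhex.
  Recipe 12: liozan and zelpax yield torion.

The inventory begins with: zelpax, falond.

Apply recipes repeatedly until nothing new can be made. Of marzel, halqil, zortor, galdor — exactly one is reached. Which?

Using Recipe 5, zelpax makes zanzin.
Using Recipe 2, zanzin makes raxsab.
Using Recipe 7, zanzin and falond make eskhex.
Using Recipe 3, eskhex, raxsab, and zanzin make liozan.
liozan and zelpax → torion (Recipe 12).
torion and liozan → wynwex (Recipe 6).
wynwex → halqil (Recipe 4).
marzel would need paxven and zelpax (Recipe 8), but paxven is never obtained. zortor would need zelpax and marzel (Recipe 10), but marzel is never obtained. galdor would need zelpax, marzel, and wynwex (Recipe 1), but marzel is never obtained.

halqil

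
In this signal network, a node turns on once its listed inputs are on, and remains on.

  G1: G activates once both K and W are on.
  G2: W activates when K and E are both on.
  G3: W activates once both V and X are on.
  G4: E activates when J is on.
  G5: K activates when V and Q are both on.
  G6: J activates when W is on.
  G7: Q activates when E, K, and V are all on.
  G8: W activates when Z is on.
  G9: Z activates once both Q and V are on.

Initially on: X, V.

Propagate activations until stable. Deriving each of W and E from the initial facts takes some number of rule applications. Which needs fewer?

W

W: V and X are on, so W activates (G3). [1 rule application]
E: G3: V and X on → W on. W is on, so J activates (G6). G4: J on → E on. [3 rule applications]
W needs fewer.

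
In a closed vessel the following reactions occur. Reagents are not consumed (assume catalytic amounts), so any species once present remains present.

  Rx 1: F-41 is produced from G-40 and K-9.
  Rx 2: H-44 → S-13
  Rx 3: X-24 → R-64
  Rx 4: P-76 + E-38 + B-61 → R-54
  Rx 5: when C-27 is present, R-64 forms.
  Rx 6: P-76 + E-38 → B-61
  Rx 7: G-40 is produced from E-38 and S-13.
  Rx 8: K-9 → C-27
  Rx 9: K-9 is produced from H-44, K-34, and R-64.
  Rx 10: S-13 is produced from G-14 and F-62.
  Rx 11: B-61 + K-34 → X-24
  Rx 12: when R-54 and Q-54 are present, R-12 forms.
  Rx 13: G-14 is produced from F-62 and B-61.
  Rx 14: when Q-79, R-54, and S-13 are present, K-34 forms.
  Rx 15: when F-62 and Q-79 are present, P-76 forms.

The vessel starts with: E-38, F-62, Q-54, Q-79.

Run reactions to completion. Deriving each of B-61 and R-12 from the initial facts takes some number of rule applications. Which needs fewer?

B-61: F-62 and Q-79 present → P-76 forms (Rx 15). P-76 and E-38 present → B-61 forms (Rx 6). [2 rule applications]
R-12: F-62 and Q-79 present → P-76 forms (Rx 15). P-76 and E-38 present → B-61 forms (Rx 6). P-76, E-38, and B-61 present → R-54 forms (Rx 4). R-54 and Q-54 present → R-12 forms (Rx 12). [4 rule applications]
B-61 needs fewer.

B-61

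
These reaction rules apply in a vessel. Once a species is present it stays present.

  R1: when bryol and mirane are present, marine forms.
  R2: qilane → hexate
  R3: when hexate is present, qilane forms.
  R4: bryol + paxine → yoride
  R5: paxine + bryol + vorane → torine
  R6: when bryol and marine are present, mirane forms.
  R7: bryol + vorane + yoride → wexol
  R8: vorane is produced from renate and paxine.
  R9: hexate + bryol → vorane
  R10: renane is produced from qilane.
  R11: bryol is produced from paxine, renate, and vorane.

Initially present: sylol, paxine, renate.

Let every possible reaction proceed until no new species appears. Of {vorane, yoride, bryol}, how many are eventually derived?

renate and paxine present → vorane forms (R8).
paxine, renate, and vorane present → bryol forms (R11).
bryol and paxine present → yoride forms (R4).
vorane: reached.
yoride: reached.
bryol: reached.
All 3 are reached.

3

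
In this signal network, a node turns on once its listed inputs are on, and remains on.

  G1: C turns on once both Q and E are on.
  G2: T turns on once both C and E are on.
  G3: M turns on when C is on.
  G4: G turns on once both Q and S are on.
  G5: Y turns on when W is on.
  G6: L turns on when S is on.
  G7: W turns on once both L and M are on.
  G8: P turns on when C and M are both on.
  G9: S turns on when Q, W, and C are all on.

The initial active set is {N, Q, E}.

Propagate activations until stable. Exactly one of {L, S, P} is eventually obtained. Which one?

Q and E are on, so C turns on (G1).
C is on, so M turns on (G3).
G8: C and M on → P on.
S would need Q, W, and C (G9), but W never turns on. L would need S (G6), but S never turns on.

P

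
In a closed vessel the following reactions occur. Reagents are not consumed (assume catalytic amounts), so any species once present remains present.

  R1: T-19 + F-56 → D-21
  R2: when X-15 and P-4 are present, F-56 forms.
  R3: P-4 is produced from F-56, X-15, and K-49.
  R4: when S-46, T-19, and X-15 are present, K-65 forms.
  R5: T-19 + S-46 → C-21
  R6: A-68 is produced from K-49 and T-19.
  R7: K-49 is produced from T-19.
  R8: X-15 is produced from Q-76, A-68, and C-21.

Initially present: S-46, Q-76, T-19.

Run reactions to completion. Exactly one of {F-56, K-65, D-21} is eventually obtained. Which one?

K-65

T-19 and S-46 present → C-21 forms (R5).
T-19 present → K-49 forms (R7).
K-49 and T-19 present → A-68 forms (R6).
Q-76, A-68, and C-21 present → X-15 forms (R8).
S-46, T-19, and X-15 present → K-65 forms (R4).
F-56 would need X-15 and P-4 (R2), but P-4 never forms. D-21 would need T-19 and F-56 (R1), but F-56 never forms.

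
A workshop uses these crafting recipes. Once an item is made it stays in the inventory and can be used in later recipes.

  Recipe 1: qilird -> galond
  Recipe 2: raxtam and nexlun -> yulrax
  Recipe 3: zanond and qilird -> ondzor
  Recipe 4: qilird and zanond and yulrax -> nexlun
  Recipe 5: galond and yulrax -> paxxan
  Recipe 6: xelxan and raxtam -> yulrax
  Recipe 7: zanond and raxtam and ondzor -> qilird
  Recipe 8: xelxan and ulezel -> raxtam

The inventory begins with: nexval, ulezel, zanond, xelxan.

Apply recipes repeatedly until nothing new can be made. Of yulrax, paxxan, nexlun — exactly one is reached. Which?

yulrax

xelxan and ulezel -> raxtam (Recipe 8).
xelxan and raxtam -> yulrax (Recipe 6).
paxxan would need galond and yulrax (Recipe 5), but galond is never obtained. nexlun would need qilird, zanond, and yulrax (Recipe 4), but qilird is never obtained.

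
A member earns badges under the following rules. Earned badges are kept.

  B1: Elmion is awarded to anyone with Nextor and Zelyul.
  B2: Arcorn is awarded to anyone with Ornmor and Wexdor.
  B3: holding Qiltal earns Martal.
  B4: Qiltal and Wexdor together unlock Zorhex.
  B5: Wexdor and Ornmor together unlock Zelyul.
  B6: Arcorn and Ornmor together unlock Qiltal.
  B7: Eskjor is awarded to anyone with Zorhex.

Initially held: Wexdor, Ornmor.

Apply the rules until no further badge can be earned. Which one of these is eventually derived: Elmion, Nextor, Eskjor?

Eskjor

With Ornmor and Wexdor, Arcorn is earned (B2).
With Arcorn and Ornmor, Qiltal is earned (B6).
With Qiltal and Wexdor, Zorhex is earned (B4).
With Zorhex, Eskjor is earned (B7).
Elmion would need Nextor and Zelyul (B1), but Nextor is never earned. No rule produces Nextor, and it is not given.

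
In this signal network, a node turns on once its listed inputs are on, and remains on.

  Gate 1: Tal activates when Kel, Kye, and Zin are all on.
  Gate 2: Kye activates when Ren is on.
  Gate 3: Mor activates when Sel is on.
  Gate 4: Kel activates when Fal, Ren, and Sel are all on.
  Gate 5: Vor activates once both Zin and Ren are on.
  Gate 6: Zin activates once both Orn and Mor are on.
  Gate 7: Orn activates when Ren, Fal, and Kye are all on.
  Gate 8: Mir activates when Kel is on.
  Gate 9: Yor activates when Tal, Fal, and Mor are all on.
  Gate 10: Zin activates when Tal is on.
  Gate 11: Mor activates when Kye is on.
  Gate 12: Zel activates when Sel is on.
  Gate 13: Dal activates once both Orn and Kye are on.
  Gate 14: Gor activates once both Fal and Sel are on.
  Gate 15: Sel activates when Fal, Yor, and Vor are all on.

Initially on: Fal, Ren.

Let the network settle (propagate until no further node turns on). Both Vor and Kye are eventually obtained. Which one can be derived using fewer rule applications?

Kye

Kye: Ren is on, so Kye activates (Gate 2). [1 rule application]
Vor: Ren is on, so Kye activates (Gate 2). Gate 11: Kye on → Mor on. Gate 7: Ren, Fal, and Kye on → Orn on. Orn and Mor are on, so Zin activates (Gate 6). Zin and Ren are on, so Vor activates (Gate 5). [5 rule applications]
Kye needs fewer.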